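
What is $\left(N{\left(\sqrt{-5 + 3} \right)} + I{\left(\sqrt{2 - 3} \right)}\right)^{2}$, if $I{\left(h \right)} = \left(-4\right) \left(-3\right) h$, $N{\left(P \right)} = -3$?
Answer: $-135 - 72 i \approx -135.0 - 72.0 i$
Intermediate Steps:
$I{\left(h \right)} = 12 h$
$\left(N{\left(\sqrt{-5 + 3} \right)} + I{\left(\sqrt{2 - 3} \right)}\right)^{2} = \left(-3 + 12 \sqrt{2 - 3}\right)^{2} = \left(-3 + 12 \sqrt{-1}\right)^{2} = \left(-3 + 12 i\right)^{2}$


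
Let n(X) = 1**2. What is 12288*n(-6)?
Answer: 12288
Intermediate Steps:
n(X) = 1
12288*n(-6) = 12288*1 = 12288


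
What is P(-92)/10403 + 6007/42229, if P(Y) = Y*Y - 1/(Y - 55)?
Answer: 61727852548/64578318189 ≈ 0.95586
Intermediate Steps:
P(Y) = Y² - 1/(-55 + Y)
P(-92)/10403 + 6007/42229 = ((-1 + (-92)³ - 55*(-92)²)/(-55 - 92))/10403 + 6007/42229 = ((-1 - 778688 - 55*8464)/(-147))*(1/10403) + 6007*(1/42229) = -(-1 - 778688 - 465520)/147*(1/10403) + 6007/42229 = -1/147*(-1244209)*(1/10403) + 6007/42229 = (1244209/147)*(1/10403) + 6007/42229 = 1244209/1529241 + 6007/42229 = 61727852548/64578318189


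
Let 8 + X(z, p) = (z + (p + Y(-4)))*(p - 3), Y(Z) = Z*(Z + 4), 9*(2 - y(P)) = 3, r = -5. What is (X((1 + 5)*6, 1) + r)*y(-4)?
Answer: -145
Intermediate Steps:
y(P) = 5/3 (y(P) = 2 - 1/9*3 = 2 - 1/3 = 5/3)
Y(Z) = Z*(4 + Z)
X(z, p) = -8 + (-3 + p)*(p + z) (X(z, p) = -8 + (z + (p - 4*(4 - 4)))*(p - 3) = -8 + (z + (p - 4*0))*(-3 + p) = -8 + (z + (p + 0))*(-3 + p) = -8 + (z + p)*(-3 + p) = -8 + (p + z)*(-3 + p) = -8 + (-3 + p)*(p + z))
(X((1 + 5)*6, 1) + r)*y(-4) = ((-8 + 1**2 - 3*1 - 3*(1 + 5)*6 + 1*((1 + 5)*6)) - 5)*(5/3) = ((-8 + 1 - 3 - 18*6 + 1*(6*6)) - 5)*(5/3) = ((-8 + 1 - 3 - 3*36 + 1*36) - 5)*(5/3) = ((-8 + 1 - 3 - 108 + 36) - 5)*(5/3) = (-82 - 5)*(5/3) = -87*5/3 = -145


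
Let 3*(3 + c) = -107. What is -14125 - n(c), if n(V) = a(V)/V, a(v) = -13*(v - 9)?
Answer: -1636641/116 ≈ -14109.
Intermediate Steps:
c = -116/3 (c = -3 + (1/3)*(-107) = -3 - 107/3 = -116/3 ≈ -38.667)
a(v) = 117 - 13*v (a(v) = -13*(-9 + v) = 117 - 13*v)
n(V) = (117 - 13*V)/V
-14125 - n(c) = -14125 - (-13 + 117/(-116/3)) = -14125 - (-13 + 117*(-3/116)) = -14125 - (-13 - 351/116) = -14125 - 1*(-1859/116) = -14125 + 1859/116 = -1636641/116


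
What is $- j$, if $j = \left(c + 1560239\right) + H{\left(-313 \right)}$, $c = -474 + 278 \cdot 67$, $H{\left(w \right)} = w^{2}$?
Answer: $-1676360$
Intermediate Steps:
$c = 18152$ ($c = -474 + 18626 = 18152$)
$j = 1676360$ ($j = \left(18152 + 1560239\right) + \left(-313\right)^{2} = 1578391 + 97969 = 1676360$)
$- j = \left(-1\right) 1676360 = -1676360$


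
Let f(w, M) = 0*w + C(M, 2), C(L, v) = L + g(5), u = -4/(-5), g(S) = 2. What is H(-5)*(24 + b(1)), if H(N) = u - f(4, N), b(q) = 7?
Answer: 589/5 ≈ 117.80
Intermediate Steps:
u = ⅘ (u = -4*(-⅕) = ⅘ ≈ 0.80000)
C(L, v) = 2 + L (C(L, v) = L + 2 = 2 + L)
f(w, M) = 2 + M (f(w, M) = 0*w + (2 + M) = 0 + (2 + M) = 2 + M)
H(N) = -6/5 - N (H(N) = ⅘ - (2 + N) = ⅘ + (-2 - N) = -6/5 - N)
H(-5)*(24 + b(1)) = (-6/5 - 1*(-5))*(24 + 7) = (-6/5 + 5)*31 = (19/5)*31 = 589/5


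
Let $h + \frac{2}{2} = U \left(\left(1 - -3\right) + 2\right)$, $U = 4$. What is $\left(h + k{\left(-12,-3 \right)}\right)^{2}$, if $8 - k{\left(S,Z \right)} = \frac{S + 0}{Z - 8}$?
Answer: $\frac{108241}{121} \approx 894.55$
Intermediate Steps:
$k{\left(S,Z \right)} = 8 - \frac{S}{-8 + Z}$ ($k{\left(S,Z \right)} = 8 - \frac{S + 0}{Z - 8} = 8 - \frac{S}{-8 + Z}$)
$h = 23$ ($h = -1 + 4 \left(\left(1 - -3\right) + 2\right) = -1 + 4 \left(\left(1 + 3\right) + 2\right) = -1 + 4 \left(4 + 2\right) = -1 + 4 \cdot 6 = -1 + 24 = 23$)
$\left(h + k{\left(-12,-3 \right)}\right)^{2} = \left(23 + \frac{-64 - -12 + 8 \left(-3\right)}{-8 - 3}\right)^{2} = \left(23 + \frac{-64 + 12 - 24}{-11}\right)^{2} = \left(23 - - \frac{76}{11}\right)^{2} = \left(23 + \frac{76}{11}\right)^{2} = \left(\frac{329}{11}\right)^{2} = \frac{108241}{121}$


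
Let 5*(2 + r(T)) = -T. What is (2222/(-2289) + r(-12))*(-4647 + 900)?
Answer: 8158468/3815 ≈ 2138.5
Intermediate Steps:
r(T) = -2 - T/5 (r(T) = -2 + (-T)/5 = -2 - T/5)
(2222/(-2289) + r(-12))*(-4647 + 900) = (2222/(-2289) + (-2 - ⅕*(-12)))*(-4647 + 900) = (2222*(-1/2289) + (-2 + 12/5))*(-3747) = (-2222/2289 + ⅖)*(-3747) = -6532/11445*(-3747) = 8158468/3815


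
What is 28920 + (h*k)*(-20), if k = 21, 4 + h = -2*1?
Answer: 31440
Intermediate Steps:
h = -6 (h = -4 - 2*1 = -4 - 2 = -6)
28920 + (h*k)*(-20) = 28920 - 6*21*(-20) = 28920 - 126*(-20) = 28920 + 2520 = 31440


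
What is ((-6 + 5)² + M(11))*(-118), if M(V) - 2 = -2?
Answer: -118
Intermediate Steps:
M(V) = 0 (M(V) = 2 - 2 = 0)
((-6 + 5)² + M(11))*(-118) = ((-6 + 5)² + 0)*(-118) = ((-1)² + 0)*(-118) = (1 + 0)*(-118) = 1*(-118) = -118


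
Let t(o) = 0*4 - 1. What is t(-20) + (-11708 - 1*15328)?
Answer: -27037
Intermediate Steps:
t(o) = -1 (t(o) = 0 - 1 = -1)
t(-20) + (-11708 - 1*15328) = -1 + (-11708 - 1*15328) = -1 + (-11708 - 15328) = -1 - 27036 = -27037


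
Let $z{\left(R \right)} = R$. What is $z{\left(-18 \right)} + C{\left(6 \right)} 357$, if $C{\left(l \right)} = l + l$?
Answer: $4266$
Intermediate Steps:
$C{\left(l \right)} = 2 l$
$z{\left(-18 \right)} + C{\left(6 \right)} 357 = -18 + 2 \cdot 6 \cdot 357 = -18 + 12 \cdot 357 = -18 + 4284 = 4266$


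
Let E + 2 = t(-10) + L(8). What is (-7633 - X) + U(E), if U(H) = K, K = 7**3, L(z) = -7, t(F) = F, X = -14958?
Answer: 7668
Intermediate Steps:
K = 343
E = -19 (E = -2 + (-10 - 7) = -2 - 17 = -19)
U(H) = 343
(-7633 - X) + U(E) = (-7633 - 1*(-14958)) + 343 = (-7633 + 14958) + 343 = 7325 + 343 = 7668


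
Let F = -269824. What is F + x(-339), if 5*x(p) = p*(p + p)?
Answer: -1119278/5 ≈ -2.2386e+5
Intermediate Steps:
x(p) = 2*p²/5 (x(p) = (p*(p + p))/5 = (p*(2*p))/5 = (2*p²)/5 = 2*p²/5)
F + x(-339) = -269824 + (⅖)*(-339)² = -269824 + (⅖)*114921 = -269824 + 229842/5 = -1119278/5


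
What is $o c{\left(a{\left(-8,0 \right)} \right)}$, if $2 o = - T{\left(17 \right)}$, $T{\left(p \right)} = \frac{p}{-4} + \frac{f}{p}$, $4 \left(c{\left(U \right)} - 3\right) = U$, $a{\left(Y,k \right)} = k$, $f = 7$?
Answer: $\frac{783}{136} \approx 5.7574$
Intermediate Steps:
$c{\left(U \right)} = 3 + \frac{U}{4}$
$T{\left(p \right)} = \frac{7}{p} - \frac{p}{4}$ ($T{\left(p \right)} = \frac{p}{-4} + \frac{7}{p} = p \left(- \frac{1}{4}\right) + \frac{7}{p} = - \frac{p}{4} + \frac{7}{p} = \frac{7}{p} - \frac{p}{4}$)
$o = \frac{261}{136}$ ($o = \frac{\left(-1\right) \left(\frac{7}{17} - \frac{17}{4}\right)}{2} = \frac{\left(-1\right) \left(- \frac{261}{68}\right)}{2} = \frac{1}{2} \cdot \frac{261}{68} = \frac{261}{136} \approx 1.9191$)
$o c{\left(a{\left(-8,0 \right)} \right)} = \frac{261 \left(3 + \frac{1}{4} \cdot 0\right)}{136} = \frac{261 \left(3 + 0\right)}{136} = \frac{261}{136} \cdot 3 = \frac{783}{136}$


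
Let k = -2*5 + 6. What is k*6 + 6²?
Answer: 12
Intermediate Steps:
k = -4 (k = -10 + 6 = -4)
k*6 + 6² = -4*6 + 6² = -24 + 36 = 12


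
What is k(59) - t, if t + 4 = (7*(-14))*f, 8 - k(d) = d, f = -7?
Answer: -733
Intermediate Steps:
k(d) = 8 - d
t = 682 (t = -4 + (7*(-14))*(-7) = -4 - 98*(-7) = -4 + 686 = 682)
k(59) - t = (8 - 1*59) - 1*682 = (8 - 59) - 682 = -51 - 682 = -733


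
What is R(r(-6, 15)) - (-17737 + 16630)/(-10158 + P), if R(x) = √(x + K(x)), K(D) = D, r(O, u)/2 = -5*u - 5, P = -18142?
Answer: -1107/28300 + 8*I*√5 ≈ -0.039117 + 17.889*I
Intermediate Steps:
r(O, u) = -10 - 10*u (r(O, u) = 2*(-5*u - 5) = 2*(-5 - 5*u) = -10 - 10*u)
R(x) = √2*√x (R(x) = √(x + x) = √(2*x) = √2*√x)
R(r(-6, 15)) - (-17737 + 16630)/(-10158 + P) = √2*√(-10 - 10*15) - (-17737 + 16630)/(-10158 - 18142) = √2*√(-10 - 150) - (-1107)/(-28300) = √2*√(-160) - (-1107)*(-1)/28300 = √2*(4*I*√10) - 1*1107/28300 = 8*I*√5 - 1107/28300 = -1107/28300 + 8*I*√5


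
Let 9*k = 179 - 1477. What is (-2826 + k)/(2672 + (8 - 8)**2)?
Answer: -6683/6012 ≈ -1.1116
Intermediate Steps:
k = -1298/9 (k = (179 - 1477)/9 = (1/9)*(-1298) = -1298/9 ≈ -144.22)
(-2826 + k)/(2672 + (8 - 8)**2) = (-2826 - 1298/9)/(2672 + (8 - 8)**2) = -26732/(9*(2672 + 0**2)) = -26732/(9*(2672 + 0)) = -26732/9/2672 = -26732/9*1/2672 = -6683/6012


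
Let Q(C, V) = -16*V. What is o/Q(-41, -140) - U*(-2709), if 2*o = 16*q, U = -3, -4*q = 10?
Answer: -910225/112 ≈ -8127.0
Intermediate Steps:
q = -5/2 (q = -¼*10 = -5/2 ≈ -2.5000)
o = -20 (o = (16*(-5/2))/2 = (½)*(-40) = -20)
o/Q(-41, -140) - U*(-2709) = -20/((-16*(-140))) - (-3)*(-2709) = -20/2240 - 1*8127 = -20*1/2240 - 8127 = -1/112 - 8127 = -910225/112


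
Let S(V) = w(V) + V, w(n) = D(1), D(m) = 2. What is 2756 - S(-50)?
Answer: 2804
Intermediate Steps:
w(n) = 2
S(V) = 2 + V
2756 - S(-50) = 2756 - (2 - 50) = 2756 - 1*(-48) = 2756 + 48 = 2804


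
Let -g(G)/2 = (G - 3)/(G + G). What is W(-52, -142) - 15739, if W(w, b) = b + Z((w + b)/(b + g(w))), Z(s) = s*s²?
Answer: -6536621190585767/411664745519 ≈ -15879.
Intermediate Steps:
g(G) = -(-3 + G)/G (g(G) = -2*(G - 3)/(G + G) = -2*(-3 + G)/(2*G) = -2*(-3 + G)*1/(2*G) = -(-3 + G)/G)
Z(s) = s³
W(w, b) = b + (b + w)³/(b + (3 - w)/w)³ (W(w, b) = b + ((w + b)/(b + (3 - w)/w))³ = b + ((b + w)/(b + (3 - w)/w))³ = b + (b + w)³/(b + (3 - w)/w)³)
W(-52, -142) - 15739 = (-142 + (-52)³*(-142 - 52)³/(3 - 1*(-52) - 142*(-52))³) - 15739 = (-142 - 140608*(-194)³/(3 + 52 + 7384)³) - 15739 = (-142 - 140608*(-7301384)/7439³) - 15739 = (-142 - 140608*(-7301384)*1/411664745519) - 15739 = (-142 + 1026633001472/411664745519) - 15739 = -57429760862226/411664745519 - 15739 = -6536621190585767/411664745519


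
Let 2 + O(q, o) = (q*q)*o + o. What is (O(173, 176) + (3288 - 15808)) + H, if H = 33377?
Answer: 5288535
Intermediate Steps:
O(q, o) = -2 + o + o*q**2 (O(q, o) = -2 + ((q*q)*o + o) = -2 + (q**2*o + o) = -2 + (o*q**2 + o) = -2 + (o + o*q**2) = -2 + o + o*q**2)
(O(173, 176) + (3288 - 15808)) + H = ((-2 + 176 + 176*173**2) + (3288 - 15808)) + 33377 = ((-2 + 176 + 176*29929) - 12520) + 33377 = ((-2 + 176 + 5267504) - 12520) + 33377 = (5267678 - 12520) + 33377 = 5255158 + 33377 = 5288535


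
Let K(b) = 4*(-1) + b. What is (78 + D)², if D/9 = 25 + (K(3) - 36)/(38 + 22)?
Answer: 35390601/400 ≈ 88477.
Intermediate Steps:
K(b) = -4 + b
D = 4389/20 (D = 9*(25 + ((-4 + 3) - 36)/(38 + 22)) = 9*(25 + (-1 - 36)/60) = 9*(25 - 37*1/60) = 9*(25 - 37/60) = 9*(1463/60) = 4389/20 ≈ 219.45)
(78 + D)² = (78 + 4389/20)² = (5949/20)² = 35390601/400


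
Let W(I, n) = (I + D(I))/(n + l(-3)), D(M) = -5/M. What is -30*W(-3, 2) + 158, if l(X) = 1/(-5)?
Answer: 1622/9 ≈ 180.22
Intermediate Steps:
l(X) = -1/5
W(I, n) = (I - 5/I)/(-1/5 + n) (W(I, n) = (I - 5/I)/(n - 1/5) = (I - 5/I)/(-1/5 + n))
-30*W(-3, 2) + 158 = -150*(-5 + (-3)**2)/((-3)*(-1 + 5*2)) + 158 = -150*(-1)*(-5 + 9)/(3*(-1 + 10)) + 158 = -150*(-1)*4/(3*9) + 158 = -30*(-20/27) + 158 = 200/9 + 158 = 1622/9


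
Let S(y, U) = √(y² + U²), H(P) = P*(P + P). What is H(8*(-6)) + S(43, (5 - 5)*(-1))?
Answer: 4651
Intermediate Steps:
H(P) = 2*P² (H(P) = P*(2*P) = 2*P²)
S(y, U) = √(U² + y²)
H(8*(-6)) + S(43, (5 - 5)*(-1)) = 2*(8*(-6))² + √(((5 - 5)*(-1))² + 43²) = 2*(-48)² + √((0*(-1))² + 1849) = 2*2304 + √(0² + 1849) = 4608 + √(0 + 1849) = 4608 + √1849 = 4608 + 43 = 4651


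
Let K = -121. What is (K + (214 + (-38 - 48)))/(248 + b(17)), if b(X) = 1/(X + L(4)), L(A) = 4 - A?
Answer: 119/4217 ≈ 0.028219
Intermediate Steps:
b(X) = 1/X (b(X) = 1/(X + (4 - 1*4)) = 1/(X + (4 - 4)) = 1/(X + 0) = 1/X)
(K + (214 + (-38 - 48)))/(248 + b(17)) = (-121 + (214 + (-38 - 48)))/(248 + 1/17) = (-121 + (214 - 86))/(248 + 1/17) = (-121 + 128)/(4217/17) = 7*(17/4217) = 119/4217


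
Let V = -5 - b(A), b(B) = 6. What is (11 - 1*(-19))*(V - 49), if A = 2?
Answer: -1800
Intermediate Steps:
V = -11 (V = -5 - 1*6 = -5 - 6 = -11)
(11 - 1*(-19))*(V - 49) = (11 - 1*(-19))*(-11 - 49) = (11 + 19)*(-60) = 30*(-60) = -1800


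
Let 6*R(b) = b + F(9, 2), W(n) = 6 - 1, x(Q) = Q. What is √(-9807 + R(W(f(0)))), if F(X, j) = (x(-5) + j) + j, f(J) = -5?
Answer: I*√88257/3 ≈ 99.027*I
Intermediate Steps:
F(X, j) = -5 + 2*j (F(X, j) = (-5 + j) + j = -5 + 2*j)
W(n) = 5
R(b) = -⅙ + b/6 (R(b) = (b + (-5 + 2*2))/6 = (b + (-5 + 4))/6 = (b - 1)/6 = (-1 + b)/6 = -⅙ + b/6)
√(-9807 + R(W(f(0)))) = √(-9807 + (-⅙ + (⅙)*5)) = √(-9807 + (-⅙ + ⅚)) = √(-9807 + ⅔) = √(-29419/3) = I*√88257/3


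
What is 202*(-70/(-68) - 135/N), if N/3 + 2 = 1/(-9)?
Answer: 1457935/323 ≈ 4513.7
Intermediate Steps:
N = -19/3 (N = -6 + 3/(-9) = -6 + 3*(-⅑) = -6 - ⅓ = -19/3 ≈ -6.3333)
202*(-70/(-68) - 135/N) = 202*(-70/(-68) - 135/(-19/3)) = 202*(-70*(-1/68) - 135*(-3/19)) = 202*(35/34 + 405/19) = 202*(14435/646) = 1457935/323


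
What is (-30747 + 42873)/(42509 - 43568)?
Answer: -4042/353 ≈ -11.450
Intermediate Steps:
(-30747 + 42873)/(42509 - 43568) = 12126/(-1059) = 12126*(-1/1059) = -4042/353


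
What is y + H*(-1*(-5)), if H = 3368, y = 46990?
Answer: 63830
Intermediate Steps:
y + H*(-1*(-5)) = 46990 + 3368*(-1*(-5)) = 46990 + 3368*5 = 46990 + 16840 = 63830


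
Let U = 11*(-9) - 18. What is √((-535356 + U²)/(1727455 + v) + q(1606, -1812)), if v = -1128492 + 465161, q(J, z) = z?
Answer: I*√703837871845/19706 ≈ 42.573*I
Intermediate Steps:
v = -663331
U = -117 (U = -99 - 18 = -117)
√((-535356 + U²)/(1727455 + v) + q(1606, -1812)) = √((-535356 + (-117)²)/(1727455 - 663331) - 1812) = √((-535356 + 13689)/1064124 - 1812) = √(-521667*1/1064124 - 1812) = √(-19321/39412 - 1812) = √(-71433865/39412) = I*√703837871845/19706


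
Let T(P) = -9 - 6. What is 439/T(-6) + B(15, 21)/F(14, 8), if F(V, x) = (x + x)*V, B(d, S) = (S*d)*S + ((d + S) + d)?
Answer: 827/1680 ≈ 0.49226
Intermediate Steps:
T(P) = -15
B(d, S) = S + 2*d + d*S² (B(d, S) = d*S² + ((S + d) + d) = d*S² + (S + 2*d) = S + 2*d + d*S²)
F(V, x) = 2*V*x (F(V, x) = (2*x)*V = 2*V*x)
439/T(-6) + B(15, 21)/F(14, 8) = 439/(-15) + (21 + 2*15 + 15*21²)/((2*14*8)) = 439*(-1/15) + (21 + 30 + 15*441)/224 = -439/15 + (21 + 30 + 6615)*(1/224) = -439/15 + 6666*(1/224) = -439/15 + 3333/112 = 827/1680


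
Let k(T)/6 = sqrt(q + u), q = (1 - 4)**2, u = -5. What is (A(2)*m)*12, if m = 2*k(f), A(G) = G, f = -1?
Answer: 576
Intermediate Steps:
q = 9 (q = (-3)**2 = 9)
k(T) = 12 (k(T) = 6*sqrt(9 - 5) = 6*sqrt(4) = 6*2 = 12)
m = 24 (m = 2*12 = 24)
(A(2)*m)*12 = (2*24)*12 = 48*12 = 576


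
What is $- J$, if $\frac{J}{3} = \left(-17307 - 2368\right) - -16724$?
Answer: $8853$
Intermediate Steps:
$J = -8853$ ($J = 3 \left(\left(-17307 - 2368\right) - -16724\right) = 3 \left(-19675 + 16724\right) = 3 \left(-2951\right) = -8853$)
$- J = \left(-1\right) \left(-8853\right) = 8853$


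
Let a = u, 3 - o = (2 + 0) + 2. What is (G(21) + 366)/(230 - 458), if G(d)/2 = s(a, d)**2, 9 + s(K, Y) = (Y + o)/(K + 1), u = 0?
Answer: -8/3 ≈ -2.6667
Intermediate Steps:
o = -1 (o = 3 - ((2 + 0) + 2) = 3 - (2 + 2) = 3 - 1*4 = 3 - 4 = -1)
a = 0
s(K, Y) = -9 + (-1 + Y)/(1 + K) (s(K, Y) = -9 + (Y - 1)/(K + 1) = -9 + (-1 + Y)/(1 + K))
G(d) = 2*(-10 + d)**2 (G(d) = 2*((-10 + d - 9*0)/(1 + 0))**2 = 2*((-10 + d + 0)/1)**2 = 2*(1*(-10 + d))**2 = 2*(-10 + d)**2)
(G(21) + 366)/(230 - 458) = (2*(-10 + 21)**2 + 366)/(230 - 458) = (2*11**2 + 366)/(-228) = (2*121 + 366)*(-1/228) = (242 + 366)*(-1/228) = 608*(-1/228) = -8/3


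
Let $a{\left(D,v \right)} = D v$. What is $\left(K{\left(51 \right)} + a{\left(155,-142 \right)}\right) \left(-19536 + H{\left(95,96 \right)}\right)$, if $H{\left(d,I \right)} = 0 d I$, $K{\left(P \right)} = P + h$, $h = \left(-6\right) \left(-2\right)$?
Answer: $428756592$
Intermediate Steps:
$h = 12$
$K{\left(P \right)} = 12 + P$ ($K{\left(P \right)} = P + 12 = 12 + P$)
$H{\left(d,I \right)} = 0$ ($H{\left(d,I \right)} = 0 I = 0$)
$\left(K{\left(51 \right)} + a{\left(155,-142 \right)}\right) \left(-19536 + H{\left(95,96 \right)}\right) = \left(\left(12 + 51\right) + 155 \left(-142\right)\right) \left(-19536 + 0\right) = \left(63 - 22010\right) \left(-19536\right) = \left(-21947\right) \left(-19536\right) = 428756592$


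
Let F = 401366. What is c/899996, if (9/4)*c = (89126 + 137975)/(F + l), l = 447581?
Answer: 227101/1719110034477 ≈ 1.3210e-7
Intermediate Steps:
c = 908404/7640523 (c = 4*((89126 + 137975)/(401366 + 447581))/9 = 4*(227101/848947)/9 = 4*(227101*(1/848947))/9 = (4/9)*(227101/848947) = 908404/7640523 ≈ 0.11889)
c/899996 = (908404/7640523)/899996 = (908404/7640523)*(1/899996) = 227101/1719110034477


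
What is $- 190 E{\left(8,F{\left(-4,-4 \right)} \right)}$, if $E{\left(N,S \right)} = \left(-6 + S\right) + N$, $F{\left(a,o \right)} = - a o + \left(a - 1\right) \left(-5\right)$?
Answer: $-2090$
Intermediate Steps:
$F{\left(a,o \right)} = 5 - 5 a - a o$ ($F{\left(a,o \right)} = - a o + \left(-1 + a\right) \left(-5\right) = - a o - \left(-5 + 5 a\right) = 5 - 5 a - a o$)
$E{\left(N,S \right)} = -6 + N + S$
$- 190 E{\left(8,F{\left(-4,-4 \right)} \right)} = - 190 \left(-6 + 8 - \left(-25 + 16\right)\right) = - 190 \left(-6 + 8 + \left(5 + 20 - 16\right)\right) = - 190 \left(-6 + 8 + 9\right) = \left(-190\right) 11 = -2090$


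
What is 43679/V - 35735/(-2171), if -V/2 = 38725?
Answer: 2672848641/168143950 ≈ 15.896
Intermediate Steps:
V = -77450 (V = -2*38725 = -77450)
43679/V - 35735/(-2171) = 43679/(-77450) - 35735/(-2171) = 43679*(-1/77450) - 35735*(-1/2171) = -43679/77450 + 35735/2171 = 2672848641/168143950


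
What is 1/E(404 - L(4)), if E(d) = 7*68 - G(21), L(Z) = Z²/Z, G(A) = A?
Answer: 1/455 ≈ 0.0021978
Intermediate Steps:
L(Z) = Z
E(d) = 455 (E(d) = 7*68 - 1*21 = 476 - 21 = 455)
1/E(404 - L(4)) = 1/455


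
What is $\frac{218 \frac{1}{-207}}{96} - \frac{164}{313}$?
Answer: $- \frac{1663621}{3109968} \approx -0.53493$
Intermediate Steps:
$\frac{218 \frac{1}{-207}}{96} - \frac{164}{313} = 218 \left(- \frac{1}{207}\right) \frac{1}{96} - \frac{164}{313} = \left(- \frac{218}{207}\right) \frac{1}{96} - \frac{164}{313} = - \frac{109}{9936} - \frac{164}{313} = - \frac{1663621}{3109968}$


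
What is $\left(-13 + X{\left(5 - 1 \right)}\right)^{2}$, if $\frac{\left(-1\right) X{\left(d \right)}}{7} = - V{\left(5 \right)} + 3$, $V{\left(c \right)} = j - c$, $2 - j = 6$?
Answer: $9409$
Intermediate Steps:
$j = -4$ ($j = 2 - 6 = -4$)
$V{\left(c \right)} = -4 - c$
$X{\left(d \right)} = -84$ ($X{\left(d \right)} = - 7 \left(- (-4 - 5) + 3\right) = - 7 \left(\left(-1\right) \left(-9\right) + 3\right) = - 7 \left(9 + 3\right) = \left(-7\right) 12 = -84$)
$\left(-13 + X{\left(5 - 1 \right)}\right)^{2} = \left(-13 - 84\right)^{2} = \left(-97\right)^{2} = 9409$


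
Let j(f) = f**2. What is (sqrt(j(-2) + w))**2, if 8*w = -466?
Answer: -217/4 ≈ -54.250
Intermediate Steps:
w = -233/4 (w = (1/8)*(-466) = -233/4 ≈ -58.250)
(sqrt(j(-2) + w))**2 = (sqrt((-2)**2 - 233/4))**2 = (sqrt(4 - 233/4))**2 = (sqrt(-217/4))**2 = (I*sqrt(217)/2)**2 = -217/4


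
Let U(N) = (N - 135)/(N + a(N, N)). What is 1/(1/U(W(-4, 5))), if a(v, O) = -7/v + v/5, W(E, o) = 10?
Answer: -1250/113 ≈ -11.062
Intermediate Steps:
a(v, O) = -7/v + v/5 (a(v, O) = -7/v + v*(1/5) = -7/v + v/5)
U(N) = (-135 + N)/(-7/N + 6*N/5) (U(N) = (N - 135)/(N + (-7/N + N/5)) = (-135 + N)/(-7/N + 6*N/5))
1/(1/U(W(-4, 5))) = 1/(1/(5*10*(-135 + 10)/(-35 + 6*10**2))) = 1/(1/(5*10*(-125)/(-35 + 6*100))) = 1/(1/(5*10*(-125)/(-35 + 600))) = 1/(1/(5*10*(-125)/565)) = 1/(1/(5*10*(1/565)*(-125))) = 1/(1/(-1250/113)) = 1/(-113/1250) = -1250/113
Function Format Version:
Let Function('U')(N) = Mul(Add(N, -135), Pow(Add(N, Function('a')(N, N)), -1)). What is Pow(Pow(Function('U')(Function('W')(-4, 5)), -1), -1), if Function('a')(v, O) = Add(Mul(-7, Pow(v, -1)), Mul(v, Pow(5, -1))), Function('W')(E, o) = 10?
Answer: Rational(-1250, 113) ≈ -11.062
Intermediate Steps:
Function('a')(v, O) = Add(Mul(-7, Pow(v, -1)), Mul(Rational(1, 5), v)) (Function('a')(v, O) = Add(Mul(-7, Pow(v, -1)), Mul(v, Rational(1, 5))) = Add(Mul(-7, Pow(v, -1)), Mul(Rational(1, 5), v)))
Function('U')(N) = Mul(Pow(Add(Mul(-7, Pow(N, -1)), Mul(Rational(6, 5), N)), -1), Add(-135, N)) (Function('U')(N) = Mul(Add(N, -135), Pow(Add(N, Add(Mul(-7, Pow(N, -1)), Mul(Rational(1, 5), N))), -1)) = Mul(Add(-135, N), Pow(Add(Mul(-7, Pow(N, -1)), Mul(Rational(6, 5), N)), -1)) = Mul(Pow(Add(Mul(-7, Pow(N, -1)), Mul(Rational(6, 5), N)), -1), Add(-135, N)))
Pow(Pow(Function('U')(Function('W')(-4, 5)), -1), -1) = Pow(Pow(Mul(5, 10, Pow(Add(-35, Mul(6, Pow(10, 2))), -1), Add(-135, 10)), -1), -1) = Pow(Pow(Mul(5, 10, Pow(Add(-35, Mul(6, 100)), -1), -125), -1), -1) = Pow(Pow(Mul(5, 10, Pow(Add(-35, 600), -1), -125), -1), -1) = Pow(Pow(Mul(5, 10, Pow(565, -1), -125), -1), -1) = Pow(Pow(Mul(5, 10, Rational(1, 565), -125), -1), -1) = Pow(Pow(Rational(-1250, 113), -1), -1) = Pow(Rational(-113, 1250), -1) = Rational(-1250, 113)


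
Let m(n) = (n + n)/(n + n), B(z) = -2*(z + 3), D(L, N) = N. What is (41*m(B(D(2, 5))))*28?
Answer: 1148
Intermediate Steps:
B(z) = -6 - 2*z (B(z) = -2*(3 + z) = -6 - 2*z)
m(n) = 1 (m(n) = (2*n)/((2*n)) = (2*n)*(1/(2*n)) = 1)
(41*m(B(D(2, 5))))*28 = (41*1)*28 = 41*28 = 1148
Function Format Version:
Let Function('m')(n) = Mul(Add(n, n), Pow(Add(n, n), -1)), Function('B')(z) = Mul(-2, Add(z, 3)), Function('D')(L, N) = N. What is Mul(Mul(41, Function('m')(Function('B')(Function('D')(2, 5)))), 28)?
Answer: 1148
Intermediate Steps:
Function('B')(z) = Add(-6, Mul(-2, z)) (Function('B')(z) = Mul(-2, Add(3, z)) = Add(-6, Mul(-2, z)))
Function('m')(n) = 1 (Function('m')(n) = Mul(Mul(2, n), Pow(Mul(2, n), -1)) = Mul(Mul(2, n), Mul(Rational(1, 2), Pow(n, -1))) = 1)
Mul(Mul(41, Function('m')(Function('B')(Function('D')(2, 5)))), 28) = Mul(Mul(41, 1), 28) = Mul(41, 28) = 1148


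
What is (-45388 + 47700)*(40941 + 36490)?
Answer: 179020472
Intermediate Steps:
(-45388 + 47700)*(40941 + 36490) = 2312*77431 = 179020472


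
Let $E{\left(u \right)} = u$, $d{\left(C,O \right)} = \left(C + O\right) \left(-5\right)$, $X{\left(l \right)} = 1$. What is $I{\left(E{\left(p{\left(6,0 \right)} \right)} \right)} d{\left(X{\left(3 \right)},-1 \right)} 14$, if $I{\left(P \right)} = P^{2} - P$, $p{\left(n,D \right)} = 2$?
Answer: $0$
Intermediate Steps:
$d{\left(C,O \right)} = - 5 C - 5 O$
$I{\left(E{\left(p{\left(6,0 \right)} \right)} \right)} d{\left(X{\left(3 \right)},-1 \right)} 14 = 2 \left(-1 + 2\right) \left(\left(-5\right) 1 - -5\right) 14 = 2 \cdot 1 \left(-5 + 5\right) 14 = 2 \cdot 0 \cdot 14 = 0 \cdot 14 = 0$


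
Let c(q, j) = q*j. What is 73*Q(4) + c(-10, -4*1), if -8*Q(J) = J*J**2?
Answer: -544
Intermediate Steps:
Q(J) = -J**3/8 (Q(J) = -J*J**2/8 = -J**3/8)
c(q, j) = j*q
73*Q(4) + c(-10, -4*1) = 73*(-1/8*4**3) - 4*1*(-10) = 73*(-1/8*64) - 4*(-10) = 73*(-8) + 40 = -584 + 40 = -544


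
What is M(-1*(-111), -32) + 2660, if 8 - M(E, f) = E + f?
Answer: 2589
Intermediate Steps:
M(E, f) = 8 - E - f (M(E, f) = 8 - (E + f) = 8 + (-E - f) = 8 - E - f)
M(-1*(-111), -32) + 2660 = (8 - (-1)*(-111) - 1*(-32)) + 2660 = (8 - 1*111 + 32) + 2660 = (8 - 111 + 32) + 2660 = -71 + 2660 = 2589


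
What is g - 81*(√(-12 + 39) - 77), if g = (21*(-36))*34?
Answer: -19467 - 243*√3 ≈ -19888.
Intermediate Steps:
g = -25704 (g = -756*34 = -25704)
g - 81*(√(-12 + 39) - 77) = -25704 - 81*(√(-12 + 39) - 77) = -25704 - 81*(√27 - 77) = -25704 - 81*(3*√3 - 77) = -25704 - 81*(-77 + 3*√3) = -25704 - (-6237 + 243*√3) = -25704 + (6237 - 243*√3) = -19467 - 243*√3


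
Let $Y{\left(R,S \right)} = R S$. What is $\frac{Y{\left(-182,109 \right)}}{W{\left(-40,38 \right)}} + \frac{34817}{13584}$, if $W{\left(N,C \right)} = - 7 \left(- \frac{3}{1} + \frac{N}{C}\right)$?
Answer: $- \frac{728763155}{1045968} \approx -696.74$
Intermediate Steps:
$W{\left(N,C \right)} = 21 - \frac{7 N}{C}$ ($W{\left(N,C \right)} = - 7 \left(\left(-3\right) 1 + \frac{N}{C}\right) = - 7 \left(-3 + \frac{N}{C}\right) = 21 - \frac{7 N}{C}$)
$\frac{Y{\left(-182,109 \right)}}{W{\left(-40,38 \right)}} + \frac{34817}{13584} = \frac{\left(-182\right) 109}{21 - - \frac{280}{38}} + \frac{34817}{13584} = - \frac{19838}{21 - \left(-280\right) \frac{1}{38}} + 34817 \cdot \frac{1}{13584} = - \frac{19838}{21 + \frac{140}{19}} + \frac{34817}{13584} = - \frac{19838}{\frac{539}{19}} + \frac{34817}{13584} = \left(-19838\right) \frac{19}{539} + \frac{34817}{13584} = - \frac{53846}{77} + \frac{34817}{13584} = - \frac{728763155}{1045968}$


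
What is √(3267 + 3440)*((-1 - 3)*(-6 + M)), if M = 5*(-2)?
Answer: 64*√6707 ≈ 5241.4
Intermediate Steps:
M = -10
√(3267 + 3440)*((-1 - 3)*(-6 + M)) = √(3267 + 3440)*((-1 - 3)*(-6 - 10)) = √6707*(-4*(-16)) = √6707*64 = 64*√6707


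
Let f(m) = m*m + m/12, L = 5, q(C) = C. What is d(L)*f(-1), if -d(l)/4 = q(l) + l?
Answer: -110/3 ≈ -36.667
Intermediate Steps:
f(m) = m² + m/12 (f(m) = m² + m*(1/12) = m² + m/12)
d(l) = -8*l (d(l) = -4*(l + l) = -8*l)
d(L)*f(-1) = (-8*5)*(-(1/12 - 1)) = -(-40)*(-11)/12 = -40*11/12 = -110/3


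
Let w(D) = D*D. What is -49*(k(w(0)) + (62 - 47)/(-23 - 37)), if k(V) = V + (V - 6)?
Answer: 1225/4 ≈ 306.25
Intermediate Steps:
w(D) = D²
k(V) = -6 + 2*V (k(V) = V + (-6 + V) = -6 + 2*V)
-49*(k(w(0)) + (62 - 47)/(-23 - 37)) = -49*((-6 + 2*0²) + (62 - 47)/(-23 - 37)) = -49*((-6 + 2*0) + 15/(-60)) = -49*((-6 + 0) + 15*(-1/60)) = -49*(-6 - ¼) = -49*(-25/4) = 1225/4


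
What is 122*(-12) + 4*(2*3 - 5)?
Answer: -1460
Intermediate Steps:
122*(-12) + 4*(2*3 - 5) = -1464 + 4*(6 - 5) = -1464 + 4*1 = -1464 + 4 = -1460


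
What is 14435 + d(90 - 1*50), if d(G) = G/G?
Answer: 14436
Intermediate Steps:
d(G) = 1
14435 + d(90 - 1*50) = 14435 + 1 = 14436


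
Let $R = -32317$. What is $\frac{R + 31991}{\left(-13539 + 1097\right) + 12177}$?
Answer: $\frac{326}{265} \approx 1.2302$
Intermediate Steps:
$\frac{R + 31991}{\left(-13539 + 1097\right) + 12177} = \frac{-32317 + 31991}{\left(-13539 + 1097\right) + 12177} = - \frac{326}{-12442 + 12177} = - \frac{326}{-265} = \left(-326\right) \left(- \frac{1}{265}\right) = \frac{326}{265}$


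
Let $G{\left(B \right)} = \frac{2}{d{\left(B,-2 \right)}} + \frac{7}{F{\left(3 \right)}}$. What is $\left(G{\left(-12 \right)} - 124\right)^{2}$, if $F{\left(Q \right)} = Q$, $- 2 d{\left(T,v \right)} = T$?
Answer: $\frac{132496}{9} \approx 14722.0$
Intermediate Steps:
$d{\left(T,v \right)} = - \frac{T}{2}$
$G{\left(B \right)} = \frac{7}{3} - \frac{4}{B}$ ($G{\left(B \right)} = \frac{2}{\left(- \frac{1}{2}\right) B} + \frac{7}{3} = 2 \left(- \frac{2}{B}\right) + 7 \cdot \frac{1}{3} = - \frac{4}{B} + \frac{7}{3} = \frac{7}{3} - \frac{4}{B}$)
$\left(G{\left(-12 \right)} - 124\right)^{2} = \left(\left(\frac{7}{3} - \frac{4}{-12}\right) - 124\right)^{2} = \left(\left(\frac{7}{3} - - \frac{1}{3}\right) - 124\right)^{2} = \left(\left(\frac{7}{3} + \frac{1}{3}\right) - 124\right)^{2} = \left(\frac{8}{3} - 124\right)^{2} = \left(- \frac{364}{3}\right)^{2} = \frac{132496}{9}$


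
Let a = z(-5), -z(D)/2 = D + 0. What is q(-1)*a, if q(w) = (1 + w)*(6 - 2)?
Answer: 0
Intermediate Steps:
z(D) = -2*D (z(D) = -2*(D + 0) = -2*D)
a = 10 (a = -2*(-5) = 10)
q(w) = 4 + 4*w (q(w) = (1 + w)*4 = 4 + 4*w)
q(-1)*a = (4 + 4*(-1))*10 = (4 - 4)*10 = 0*10 = 0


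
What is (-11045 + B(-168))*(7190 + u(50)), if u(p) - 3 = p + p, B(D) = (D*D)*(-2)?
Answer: -492226449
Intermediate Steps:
B(D) = -2*D**2 (B(D) = D**2*(-2) = -2*D**2)
u(p) = 3 + 2*p (u(p) = 3 + (p + p) = 3 + 2*p)
(-11045 + B(-168))*(7190 + u(50)) = (-11045 - 2*(-168)**2)*(7190 + (3 + 2*50)) = (-11045 - 2*28224)*(7190 + (3 + 100)) = (-11045 - 56448)*(7190 + 103) = -67493*7293 = -492226449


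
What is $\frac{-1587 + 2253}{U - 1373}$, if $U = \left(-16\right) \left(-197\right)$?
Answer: $\frac{222}{593} \approx 0.37437$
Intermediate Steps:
$U = 3152$
$\frac{-1587 + 2253}{U - 1373} = \frac{-1587 + 2253}{3152 - 1373} = \frac{666}{1779} = 666 \cdot \frac{1}{1779} = \frac{222}{593}$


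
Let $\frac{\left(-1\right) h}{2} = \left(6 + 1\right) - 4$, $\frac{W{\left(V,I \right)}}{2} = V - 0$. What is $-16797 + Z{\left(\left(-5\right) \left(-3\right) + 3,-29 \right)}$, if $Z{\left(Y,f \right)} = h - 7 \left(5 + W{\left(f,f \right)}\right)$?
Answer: $-16432$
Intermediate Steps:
$W{\left(V,I \right)} = 2 V$ ($W{\left(V,I \right)} = 2 \left(V - 0\right) = 2 \left(V + 0\right) = 2 V$)
$h = -6$ ($h = - 2 \left(\left(6 + 1\right) - 4\right) = - 2 \left(7 - 4\right) = \left(-2\right) 3 = -6$)
$Z{\left(Y,f \right)} = -41 - 14 f$ ($Z{\left(Y,f \right)} = -6 - 7 \left(5 + 2 f\right) = -6 - \left(35 + 14 f\right) = -41 - 14 f$)
$-16797 + Z{\left(\left(-5\right) \left(-3\right) + 3,-29 \right)} = -16797 - -365 = -16797 + \left(-41 + 406\right) = -16797 + 365 = -16432$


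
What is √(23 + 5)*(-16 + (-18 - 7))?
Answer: -82*√7 ≈ -216.95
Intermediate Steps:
√(23 + 5)*(-16 + (-18 - 7)) = √28*(-16 - 25) = (2*√7)*(-41) = -82*√7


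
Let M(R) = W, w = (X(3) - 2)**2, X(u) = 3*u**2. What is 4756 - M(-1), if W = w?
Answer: 4131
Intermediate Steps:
w = 625 (w = (3*3**2 - 2)**2 = (3*9 - 2)**2 = (27 - 2)**2 = 25**2 = 625)
W = 625
M(R) = 625
4756 - M(-1) = 4756 - 1*625 = 4756 - 625 = 4131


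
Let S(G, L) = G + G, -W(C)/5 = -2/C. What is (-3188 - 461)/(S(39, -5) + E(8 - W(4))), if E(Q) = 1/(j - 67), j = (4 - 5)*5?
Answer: -262728/5615 ≈ -46.790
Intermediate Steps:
j = -5 (j = -1*5 = -5)
W(C) = 10/C (W(C) = -(-10)/C = 10/C)
S(G, L) = 2*G
E(Q) = -1/72 (E(Q) = 1/(-5 - 67) = 1/(-72) = -1/72)
(-3188 - 461)/(S(39, -5) + E(8 - W(4))) = (-3188 - 461)/(2*39 - 1/72) = -3649/(78 - 1/72) = -3649/5615/72 = -3649*72/5615 = -262728/5615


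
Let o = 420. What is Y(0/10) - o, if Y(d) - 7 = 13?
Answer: -400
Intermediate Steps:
Y(d) = 20 (Y(d) = 7 + 13 = 20)
Y(0/10) - o = 20 - 1*420 = 20 - 420 = -400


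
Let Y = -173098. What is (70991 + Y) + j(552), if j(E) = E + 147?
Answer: -101408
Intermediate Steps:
j(E) = 147 + E
(70991 + Y) + j(552) = (70991 - 173098) + (147 + 552) = -102107 + 699 = -101408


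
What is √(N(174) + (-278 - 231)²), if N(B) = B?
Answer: √259255 ≈ 509.17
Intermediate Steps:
√(N(174) + (-278 - 231)²) = √(174 + (-278 - 231)²) = √(174 + (-509)²) = √(174 + 259081) = √259255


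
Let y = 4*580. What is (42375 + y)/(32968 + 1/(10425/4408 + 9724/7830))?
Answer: 95933303305/70763077312 ≈ 1.3557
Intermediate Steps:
y = 2320
(42375 + y)/(32968 + 1/(10425/4408 + 9724/7830)) = (42375 + 2320)/(32968 + 1/(10425/4408 + 9724/7830)) = 44695/(32968 + 1/(10425*(1/4408) + 9724*(1/7830))) = 44695/(32968 + 1/(10425/4408 + 4862/3915)) = 44695/(32968 + 1/(2146399/595080)) = 44695/(32968 + 595080/2146399) = 44695/(70763077312/2146399) = 44695*(2146399/70763077312) = 95933303305/70763077312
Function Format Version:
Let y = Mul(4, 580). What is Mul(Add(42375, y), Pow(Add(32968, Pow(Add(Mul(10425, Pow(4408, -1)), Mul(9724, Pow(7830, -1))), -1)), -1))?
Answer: Rational(95933303305, 70763077312) ≈ 1.3557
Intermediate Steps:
y = 2320
Mul(Add(42375, y), Pow(Add(32968, Pow(Add(Mul(10425, Pow(4408, -1)), Mul(9724, Pow(7830, -1))), -1)), -1)) = Mul(Add(42375, 2320), Pow(Add(32968, Pow(Add(Mul(10425, Pow(4408, -1)), Mul(9724, Pow(7830, -1))), -1)), -1)) = Mul(44695, Pow(Add(32968, Pow(Add(Mul(10425, Rational(1, 4408)), Mul(9724, Rational(1, 7830))), -1)), -1)) = Mul(44695, Pow(Add(32968, Pow(Add(Rational(10425, 4408), Rational(4862, 3915)), -1)), -1)) = Mul(44695, Pow(Add(32968, Pow(Rational(2146399, 595080), -1)), -1)) = Mul(44695, Pow(Add(32968, Rational(595080, 2146399)), -1)) = Mul(44695, Pow(Rational(70763077312, 2146399), -1)) = Mul(44695, Rational(2146399, 70763077312)) = Rational(95933303305, 70763077312)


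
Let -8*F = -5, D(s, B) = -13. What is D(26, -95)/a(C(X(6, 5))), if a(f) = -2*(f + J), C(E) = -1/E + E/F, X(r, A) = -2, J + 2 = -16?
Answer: -65/207 ≈ -0.31401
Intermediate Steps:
J = -18 (J = -2 - 16 = -18)
F = 5/8 (F = -⅛*(-5) = 5/8 ≈ 0.62500)
C(E) = -1/E + 8*E/5 (C(E) = -1/E + E/(5/8) = -1/E + E*(8/5) = -1/E + 8*E/5)
a(f) = 36 - 2*f (a(f) = -2*(f - 18) = -2*(-18 + f) = 36 - 2*f)
D(26, -95)/a(C(X(6, 5))) = -13/(36 - 2*(-1/(-2) + (8/5)*(-2))) = -13/(36 - 2*(-1*(-½) - 16/5)) = -13/(36 - 2*(½ - 16/5)) = -13/(36 - 2*(-27/10)) = -13/(36 + 27/5) = -13/207/5 = -13*5/207 = -65/207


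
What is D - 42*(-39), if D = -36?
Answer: 1602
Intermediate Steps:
D - 42*(-39) = -36 - 42*(-39) = -36 + 1638 = 1602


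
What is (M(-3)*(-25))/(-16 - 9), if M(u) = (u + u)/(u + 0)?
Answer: 2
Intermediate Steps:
M(u) = 2 (M(u) = (2*u)/u = 2)
(M(-3)*(-25))/(-16 - 9) = (2*(-25))/(-16 - 9) = -50/(-25) = -50*(-1/25) = 2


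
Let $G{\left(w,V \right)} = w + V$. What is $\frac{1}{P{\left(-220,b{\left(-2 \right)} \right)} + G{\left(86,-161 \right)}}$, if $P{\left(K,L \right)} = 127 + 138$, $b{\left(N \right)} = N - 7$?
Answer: $\frac{1}{190} \approx 0.0052632$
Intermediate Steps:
$b{\left(N \right)} = -7 + N$ ($b{\left(N \right)} = N - 7 = -7 + N$)
$G{\left(w,V \right)} = V + w$
$P{\left(K,L \right)} = 265$
$\frac{1}{P{\left(-220,b{\left(-2 \right)} \right)} + G{\left(86,-161 \right)}} = \frac{1}{265 + \left(-161 + 86\right)} = \frac{1}{265 - 75} = \frac{1}{190}$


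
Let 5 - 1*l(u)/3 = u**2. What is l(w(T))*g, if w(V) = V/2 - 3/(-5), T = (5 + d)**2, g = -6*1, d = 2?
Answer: 562509/50 ≈ 11250.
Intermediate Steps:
g = -6
T = 49 (T = (5 + 2)**2 = 7**2 = 49)
w(V) = 3/5 + V/2 (w(V) = V*(1/2) - 3*(-1/5) = V/2 + 3/5 = 3/5 + V/2)
l(u) = 15 - 3*u**2
l(w(T))*g = (15 - 3*(3/5 + (1/2)*49)**2)*(-6) = (15 - 3*(3/5 + 49/2)**2)*(-6) = (15 - 3*(251/10)**2)*(-6) = (15 - 3*63001/100)*(-6) = (15 - 189003/100)*(-6) = -187503/100*(-6) = 562509/50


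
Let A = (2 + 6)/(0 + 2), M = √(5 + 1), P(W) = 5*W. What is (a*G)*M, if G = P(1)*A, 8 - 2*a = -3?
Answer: 110*√6 ≈ 269.44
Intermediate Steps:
a = 11/2 (a = 4 - ½*(-3) = 4 + 3/2 = 11/2 ≈ 5.5000)
M = √6 ≈ 2.4495
A = 4 (A = 8/2 = 8*(½) = 4)
G = 20 (G = (5*1)*4 = 5*4 = 20)
(a*G)*M = ((11/2)*20)*√6 = 110*√6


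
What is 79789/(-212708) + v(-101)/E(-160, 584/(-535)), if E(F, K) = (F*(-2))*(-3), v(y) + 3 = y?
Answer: -1702369/6381240 ≈ -0.26678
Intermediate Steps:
v(y) = -3 + y
E(F, K) = 6*F (E(F, K) = -2*F*(-3) = 6*F)
79789/(-212708) + v(-101)/E(-160, 584/(-535)) = 79789/(-212708) + (-3 - 101)/((6*(-160))) = 79789*(-1/212708) - 104/(-960) = -79789/212708 - 104*(-1/960) = -79789/212708 + 13/120 = -1702369/6381240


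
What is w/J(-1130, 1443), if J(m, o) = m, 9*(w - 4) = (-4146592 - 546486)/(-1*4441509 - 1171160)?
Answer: -103374581/28540421865 ≈ -0.0036220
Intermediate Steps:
w = 206749162/50514021 (w = 4 + ((-4146592 - 546486)/(-1*4441509 - 1171160))/9 = 4 + (-4693078/(-4441509 - 1171160))/9 = 4 + (-4693078/(-5612669))/9 = 4 + (-4693078*(-1/5612669))/9 = 4 + (⅑)*(4693078/5612669) = 4 + 4693078/50514021 = 206749162/50514021 ≈ 4.0929)
w/J(-1130, 1443) = (206749162/50514021)/(-1130) = (206749162/50514021)*(-1/1130) = -103374581/28540421865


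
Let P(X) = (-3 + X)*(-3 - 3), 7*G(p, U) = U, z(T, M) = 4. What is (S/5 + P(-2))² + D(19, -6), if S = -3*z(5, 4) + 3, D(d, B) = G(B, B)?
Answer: 139017/175 ≈ 794.38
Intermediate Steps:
G(p, U) = U/7
D(d, B) = B/7
P(X) = 18 - 6*X (P(X) = (-3 + X)*(-6) = 18 - 6*X)
S = -9 (S = -3*4 + 3 = -12 + 3 = -9)
(S/5 + P(-2))² + D(19, -6) = (-9/5 + (18 - 6*(-2)))² + (⅐)*(-6) = (-9*⅕ + (18 + 12))² - 6/7 = (-9/5 + 30)² - 6/7 = (141/5)² - 6/7 = 19881/25 - 6/7 = 139017/175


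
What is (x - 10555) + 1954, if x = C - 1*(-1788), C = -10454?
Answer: -17267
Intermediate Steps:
x = -8666 (x = -10454 - 1*(-1788) = -10454 + 1788 = -8666)
(x - 10555) + 1954 = (-8666 - 10555) + 1954 = -19221 + 1954 = -17267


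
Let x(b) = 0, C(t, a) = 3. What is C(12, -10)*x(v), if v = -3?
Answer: 0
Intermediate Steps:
C(12, -10)*x(v) = 3*0 = 0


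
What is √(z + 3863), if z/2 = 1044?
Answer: √5951 ≈ 77.143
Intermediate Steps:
z = 2088 (z = 2*1044 = 2088)
√(z + 3863) = √(2088 + 3863) = √5951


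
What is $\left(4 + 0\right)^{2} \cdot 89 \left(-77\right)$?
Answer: $-109648$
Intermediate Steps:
$\left(4 + 0\right)^{2} \cdot 89 \left(-77\right) = 4^{2} \cdot 89 \left(-77\right) = 16 \cdot 89 \left(-77\right) = 1424 \left(-77\right) = -109648$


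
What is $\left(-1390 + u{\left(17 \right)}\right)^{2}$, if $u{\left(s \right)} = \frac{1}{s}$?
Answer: $\frac{558329641}{289} \approx 1.9319 \cdot 10^{6}$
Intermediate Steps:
$\left(-1390 + u{\left(17 \right)}\right)^{2} = \left(-1390 + \frac{1}{17}\right)^{2} = \left(- \frac{23629}{17}\right)^{2} = \frac{558329641}{289}$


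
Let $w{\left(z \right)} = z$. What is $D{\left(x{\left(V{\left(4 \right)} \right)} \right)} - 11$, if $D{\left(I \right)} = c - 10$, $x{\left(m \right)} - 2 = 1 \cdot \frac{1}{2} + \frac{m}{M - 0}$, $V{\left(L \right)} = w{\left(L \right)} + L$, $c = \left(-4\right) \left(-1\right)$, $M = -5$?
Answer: $-17$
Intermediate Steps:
$c = 4$
$V{\left(L \right)} = 2 L$ ($V{\left(L \right)} = L + L = 2 L$)
$x{\left(m \right)} = \frac{5}{2} - \frac{m}{5}$ ($x{\left(m \right)} = 2 + \left(1 \cdot \frac{1}{2} + \frac{m}{-5 - 0}\right) = 2 + \left(1 \cdot \frac{1}{2} + \frac{m}{-5 + 0}\right) = 2 + \left(\frac{1}{2} + \frac{m}{-5}\right) = 2 + \left(\frac{1}{2} + m \left(- \frac{1}{5}\right)\right) = 2 - \left(- \frac{1}{2} + \frac{m}{5}\right) = \frac{5}{2} - \frac{m}{5}$)
$D{\left(I \right)} = -6$ ($D{\left(I \right)} = 4 - 10 = -6$)
$D{\left(x{\left(V{\left(4 \right)} \right)} \right)} - 11 = -6 - 11 = -17$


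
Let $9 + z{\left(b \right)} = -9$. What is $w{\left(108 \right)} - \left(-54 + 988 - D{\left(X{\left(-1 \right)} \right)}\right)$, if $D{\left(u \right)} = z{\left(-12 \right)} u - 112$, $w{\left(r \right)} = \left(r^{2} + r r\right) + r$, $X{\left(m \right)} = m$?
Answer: $22408$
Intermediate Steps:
$z{\left(b \right)} = -18$ ($z{\left(b \right)} = -9 - 9 = -18$)
$w{\left(r \right)} = r + 2 r^{2}$ ($w{\left(r \right)} = \left(r^{2} + r^{2}\right) + r = 2 r^{2} + r = r + 2 r^{2}$)
$D{\left(u \right)} = -112 - 18 u$ ($D{\left(u \right)} = - 18 u - 112 = -112 - 18 u$)
$w{\left(108 \right)} - \left(-54 + 988 - D{\left(X{\left(-1 \right)} \right)}\right) = 108 \left(1 + 2 \cdot 108\right) - \left(40 + 988\right) = 108 \left(1 + 216\right) + \left(\left(-112 + 18\right) - \left(-54 + 988\right)\right) = 108 \cdot 217 - 1028 = 23436 - 1028 = 22408$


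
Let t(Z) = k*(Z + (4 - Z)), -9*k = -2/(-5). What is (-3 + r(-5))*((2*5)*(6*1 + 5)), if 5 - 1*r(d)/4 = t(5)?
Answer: 17534/9 ≈ 1948.2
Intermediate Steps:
k = -2/45 (k = -(-2)/(9*(-5)) = -(-2)*(-1)/(9*5) = -1/9*2/5 = -2/45 ≈ -0.044444)
t(Z) = -8/45 (t(Z) = -2*(Z + (4 - Z))/45 = -2/45*4 = -8/45)
r(d) = 932/45 (r(d) = 20 - 4*(-8/45) = 20 + 32/45 = 932/45)
(-3 + r(-5))*((2*5)*(6*1 + 5)) = (-3 + 932/45)*((2*5)*(6*1 + 5)) = 797*(10*(6 + 5))/45 = 797*(10*11)/45 = (797/45)*110 = 17534/9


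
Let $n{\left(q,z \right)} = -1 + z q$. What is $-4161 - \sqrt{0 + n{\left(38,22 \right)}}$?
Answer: $-4161 - \sqrt{835} \approx -4189.9$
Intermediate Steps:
$n{\left(q,z \right)} = -1 + q z$
$-4161 - \sqrt{0 + n{\left(38,22 \right)}} = -4161 - \sqrt{0 + \left(-1 + 38 \cdot 22\right)} = -4161 - \sqrt{0 + \left(-1 + 836\right)} = -4161 - \sqrt{0 + 835} = -4161 - \sqrt{835}$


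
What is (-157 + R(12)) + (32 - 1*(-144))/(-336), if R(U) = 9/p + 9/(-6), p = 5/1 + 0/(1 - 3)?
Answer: -33017/210 ≈ -157.22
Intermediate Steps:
p = 5 (p = 5*1 + 0/(-2) = 5 + 0*(-½) = 5 + 0 = 5)
R(U) = 3/10 (R(U) = 9/5 + 9/(-6) = 9*(⅕) + 9*(-⅙) = 9/5 - 3/2 = 3/10)
(-157 + R(12)) + (32 - 1*(-144))/(-336) = (-157 + 3/10) + (32 - 1*(-144))/(-336) = -1567/10 + (32 + 144)*(-1/336) = -1567/10 + 176*(-1/336) = -1567/10 - 11/21 = -33017/210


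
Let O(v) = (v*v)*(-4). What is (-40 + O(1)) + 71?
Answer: 27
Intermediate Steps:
O(v) = -4*v² (O(v) = v²*(-4) = -4*v²)
(-40 + O(1)) + 71 = (-40 - 4*1²) + 71 = (-40 - 4*1) + 71 = (-40 - 4) + 71 = -44 + 71 = 27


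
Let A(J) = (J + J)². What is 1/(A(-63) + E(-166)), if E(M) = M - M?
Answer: 1/15876 ≈ 6.2988e-5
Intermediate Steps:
E(M) = 0
A(J) = 4*J² (A(J) = (2*J)² = 4*J²)
1/(A(-63) + E(-166)) = 1/(4*(-63)² + 0) = 1/(4*3969 + 0) = 1/(15876 + 0) = 1/15876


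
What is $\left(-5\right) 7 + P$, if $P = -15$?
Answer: $-50$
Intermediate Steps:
$\left(-5\right) 7 + P = \left(-5\right) 7 - 15 = -35 - 15 = -50$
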